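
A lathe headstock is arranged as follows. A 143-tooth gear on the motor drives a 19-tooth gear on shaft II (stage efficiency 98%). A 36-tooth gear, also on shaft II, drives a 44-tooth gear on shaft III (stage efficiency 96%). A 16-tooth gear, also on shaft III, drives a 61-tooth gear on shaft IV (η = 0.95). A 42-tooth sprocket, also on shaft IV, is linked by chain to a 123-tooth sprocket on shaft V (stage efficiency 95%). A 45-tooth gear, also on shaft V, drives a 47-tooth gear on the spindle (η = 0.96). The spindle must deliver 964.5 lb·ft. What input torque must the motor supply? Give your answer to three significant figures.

625 lb·ft

Overall ratio R = 0.13287 × 1.2222 × 3.8125 × 2.9286 × 1.0444 = 1.8937; overall efficiency η = 0.98 × 0.96 × 0.95 × 0.95 × 0.96 = 0.8151.
Input torque = output torque / (R × η) = 964.5 / (1.8937 × 0.8151) = 624.84 lb·ft.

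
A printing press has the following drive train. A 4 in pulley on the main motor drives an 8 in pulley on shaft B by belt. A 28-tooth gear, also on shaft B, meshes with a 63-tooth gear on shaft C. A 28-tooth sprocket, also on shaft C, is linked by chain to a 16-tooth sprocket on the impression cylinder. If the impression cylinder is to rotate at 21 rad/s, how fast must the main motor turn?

Overall ratio R = 2 × 2.25 × 0.57143 = 2.5714.
Required input speed = output speed × R = 21 × 2.5714 = 54 rad/s.

54 rad/s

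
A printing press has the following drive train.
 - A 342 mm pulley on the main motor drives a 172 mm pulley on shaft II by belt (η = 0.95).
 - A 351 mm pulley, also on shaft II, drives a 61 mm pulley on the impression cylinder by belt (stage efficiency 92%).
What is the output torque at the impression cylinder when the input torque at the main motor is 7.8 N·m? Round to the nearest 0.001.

0.596 N·m

After the belt (172/342): 7.8 × 0.50292 × 0.95 = 3.7267 N·m
After the belt (61/351): 3.7267 × 0.17379 × 0.92 = 0.59584 N·m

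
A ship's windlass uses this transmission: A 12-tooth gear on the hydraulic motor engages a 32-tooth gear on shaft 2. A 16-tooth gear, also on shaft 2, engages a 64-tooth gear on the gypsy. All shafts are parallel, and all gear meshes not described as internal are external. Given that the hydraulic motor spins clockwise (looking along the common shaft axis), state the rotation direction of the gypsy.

clockwise

the hydraulic motor → shaft 2: external mesh, 1 reversal → CCW.
shaft 2 → the gypsy: external mesh, 1 reversal → CW.
2 reversals in total — an even number — so the gypsy turns the same way as the hydraulic motor.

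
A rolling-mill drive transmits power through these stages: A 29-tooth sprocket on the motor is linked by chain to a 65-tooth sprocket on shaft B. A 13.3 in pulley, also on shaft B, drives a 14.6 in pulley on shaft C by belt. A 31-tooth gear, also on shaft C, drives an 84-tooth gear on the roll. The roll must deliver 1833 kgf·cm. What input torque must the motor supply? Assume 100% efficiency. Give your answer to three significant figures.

Overall ratio R = 2.2414 × 1.0977 × 2.7097 = 6.6671.
Input torque = output torque / R = 1833 / 6.6671 = 274.93 kgf·cm.

275 kgf·cm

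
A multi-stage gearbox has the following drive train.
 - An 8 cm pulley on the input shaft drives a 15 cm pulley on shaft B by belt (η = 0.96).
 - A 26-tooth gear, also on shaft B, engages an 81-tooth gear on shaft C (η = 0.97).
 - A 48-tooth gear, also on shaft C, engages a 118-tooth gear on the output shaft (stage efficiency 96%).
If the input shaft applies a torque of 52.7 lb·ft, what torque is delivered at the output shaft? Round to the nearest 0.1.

676.5 lb·ft

Belt: ratio = 15/8 = 1.875; torque at shaft B = 52.7 × 1.875 × 0.96 = 94.86 lb·ft.
Gear mesh: ratio = 81/26 = 3.1154; torque at shaft C = 94.86 × 3.1154 × 0.97 = 286.66 lb·ft.
Gear mesh: ratio = 118/48 = 2.4583; torque at the output shaft = 286.66 × 2.4583 × 0.96 = 676.52 lb·ft.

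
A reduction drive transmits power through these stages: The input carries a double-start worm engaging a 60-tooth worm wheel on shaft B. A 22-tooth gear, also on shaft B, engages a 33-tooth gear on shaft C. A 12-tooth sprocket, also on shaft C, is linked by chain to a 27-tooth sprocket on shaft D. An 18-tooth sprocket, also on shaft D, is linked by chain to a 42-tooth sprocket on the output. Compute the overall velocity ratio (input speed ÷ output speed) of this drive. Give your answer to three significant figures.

236

Each stage contributes driven/driver: worm 60/2 = 30, gear mesh 33/22 = 1.5, chain 27/12 = 2.25, chain 42/18 = 2.3333.
Overall: 30 × 1.5 × 2.25 × 2.3333 = 236.25.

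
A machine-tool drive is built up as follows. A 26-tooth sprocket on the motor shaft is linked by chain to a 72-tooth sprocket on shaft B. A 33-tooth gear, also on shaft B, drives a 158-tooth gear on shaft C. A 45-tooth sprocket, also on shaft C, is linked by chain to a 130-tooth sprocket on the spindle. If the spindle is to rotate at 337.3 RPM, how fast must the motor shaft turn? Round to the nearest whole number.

12920 RPM

Overall ratio R = 2.7692 × 4.7879 × 2.8889 = 38.303.
Required input speed = output speed × R = 337.3 × 38.303 = 12920 RPM.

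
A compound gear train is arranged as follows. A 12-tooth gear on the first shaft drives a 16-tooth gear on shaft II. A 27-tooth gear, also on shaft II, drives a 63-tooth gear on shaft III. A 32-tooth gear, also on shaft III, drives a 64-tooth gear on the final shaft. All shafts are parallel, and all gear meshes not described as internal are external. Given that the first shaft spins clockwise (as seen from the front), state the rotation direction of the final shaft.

counterclockwise

the first shaft → shaft II: external mesh, 1 reversal → CCW.
shaft II → shaft III: external mesh, 1 reversal → CW.
shaft III → the final shaft: external mesh, 1 reversal → CCW.
3 reversals in total — an odd number — so the final shaft turns opposite to the first shaft.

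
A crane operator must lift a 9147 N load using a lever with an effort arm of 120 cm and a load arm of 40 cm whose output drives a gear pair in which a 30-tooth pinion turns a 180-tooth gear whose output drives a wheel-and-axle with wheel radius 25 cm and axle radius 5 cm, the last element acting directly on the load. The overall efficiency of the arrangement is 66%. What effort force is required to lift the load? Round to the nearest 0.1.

Lever MA = effort arm / load arm = 120/40 = 3.
Gear pair MA = 180/30 = 6.
Wheel-and-axle MA = R/r = 25/5 = 5.
Combined ideal MA = 3 × 6 × 5 = 90.
Actual MA = 90 × 0.66 = 59.4.
Effort = load / actual MA = 9147 / 59.4 = 153.99 N.

154.0 N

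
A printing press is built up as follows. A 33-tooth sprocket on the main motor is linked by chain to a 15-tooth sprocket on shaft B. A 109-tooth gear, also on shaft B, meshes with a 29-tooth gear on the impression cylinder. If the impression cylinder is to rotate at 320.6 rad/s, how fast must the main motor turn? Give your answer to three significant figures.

Overall ratio R = 0.45455 × 0.26606 = 0.12093.
Required input speed = output speed × R = 320.6 × 0.12093 = 38.771 rad/s.

38.8 rad/s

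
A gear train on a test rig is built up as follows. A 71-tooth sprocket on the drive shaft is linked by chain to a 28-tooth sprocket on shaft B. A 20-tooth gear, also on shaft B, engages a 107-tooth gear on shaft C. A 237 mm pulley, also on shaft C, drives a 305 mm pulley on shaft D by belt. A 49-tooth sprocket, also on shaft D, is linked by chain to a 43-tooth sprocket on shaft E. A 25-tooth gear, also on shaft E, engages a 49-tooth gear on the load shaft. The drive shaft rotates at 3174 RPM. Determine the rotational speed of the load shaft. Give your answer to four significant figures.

679.6 RPM

the drive shaft → shaft B (chain, 28/71): 3174 ÷ 0.39437 = 8048.4 RPM
shaft B → shaft C (gear mesh, 107/20): 8048.4 ÷ 5.35 = 1504.4 RPM
shaft C → shaft D (belt, 305/237): 1504.4 ÷ 1.2869 = 1169 RPM
shaft D → shaft E (chain, 43/49): 1169 ÷ 0.87755 = 1332.1 RPM
shaft E → the load shaft (gear mesh, 49/25): 1332.1 ÷ 1.96 = 679.63 RPM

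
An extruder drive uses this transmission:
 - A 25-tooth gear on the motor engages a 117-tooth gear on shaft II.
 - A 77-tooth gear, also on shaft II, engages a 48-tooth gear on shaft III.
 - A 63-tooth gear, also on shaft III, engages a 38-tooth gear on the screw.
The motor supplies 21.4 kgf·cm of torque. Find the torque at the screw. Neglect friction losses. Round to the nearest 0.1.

After the gear mesh (117/25): 21.4 × 4.68 = 100.15 kgf·cm
After the gear mesh (48/77): 100.15 × 0.62338 = 62.432 kgf·cm
After the gear mesh (38/63): 62.432 × 0.60317 = 37.658 kgf·cm

37.7 kgf·cm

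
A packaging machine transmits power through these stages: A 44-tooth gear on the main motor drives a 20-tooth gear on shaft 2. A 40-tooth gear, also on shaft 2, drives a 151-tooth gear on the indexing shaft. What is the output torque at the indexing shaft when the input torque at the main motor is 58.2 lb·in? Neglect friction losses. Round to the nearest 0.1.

After the gear mesh (20/44): 58.2 × 0.45455 = 26.455 lb·in
After the gear mesh (151/40): 26.455 × 3.775 = 99.866 lb·in

99.9 lb·in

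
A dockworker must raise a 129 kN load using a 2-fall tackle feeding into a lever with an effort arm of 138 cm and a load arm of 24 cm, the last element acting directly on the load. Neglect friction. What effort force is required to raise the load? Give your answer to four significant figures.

Block-and-tackle MA = number of supporting rope parts = 2.
Lever MA = effort arm / load arm = 138/24 = 5.75.
Combined ideal MA = 2 × 5.75 = 11.5.
Effort = load / MA = 129 / 11.5 = 11.217 kN.

11.22 kN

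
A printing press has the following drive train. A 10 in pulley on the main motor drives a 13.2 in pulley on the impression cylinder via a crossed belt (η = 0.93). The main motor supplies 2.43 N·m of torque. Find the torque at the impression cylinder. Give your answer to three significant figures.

2.98 N·m

Belt: ratio = 13.2/10 = 1.32; torque at the impression cylinder = 2.43 × 1.32 × 0.93 = 2.9831 N·m.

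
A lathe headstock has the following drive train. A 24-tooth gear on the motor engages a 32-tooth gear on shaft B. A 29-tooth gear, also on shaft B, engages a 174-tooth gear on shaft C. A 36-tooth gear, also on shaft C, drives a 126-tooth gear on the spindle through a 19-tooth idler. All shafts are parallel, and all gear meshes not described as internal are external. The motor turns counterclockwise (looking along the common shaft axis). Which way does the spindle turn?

counterclockwise

the motor → shaft B: external mesh, 1 reversal → CW.
shaft B → shaft C: external mesh, 1 reversal → CCW.
shaft C → the spindle: driver → idler → driven is 2 external meshes, 2 reversals → CCW.
4 reversals in total — an even number — so the spindle turns the same way as the motor.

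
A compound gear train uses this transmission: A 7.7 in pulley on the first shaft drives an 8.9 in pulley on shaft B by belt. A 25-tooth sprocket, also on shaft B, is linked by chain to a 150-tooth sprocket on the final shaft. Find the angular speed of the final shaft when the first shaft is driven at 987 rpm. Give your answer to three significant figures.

142 rpm

the first shaft → shaft B (belt, 8.9/7.7): 987 ÷ 1.1558 = 853.92 rpm
shaft B → the final shaft (chain, 150/25): 853.92 ÷ 6 = 142.32 rpm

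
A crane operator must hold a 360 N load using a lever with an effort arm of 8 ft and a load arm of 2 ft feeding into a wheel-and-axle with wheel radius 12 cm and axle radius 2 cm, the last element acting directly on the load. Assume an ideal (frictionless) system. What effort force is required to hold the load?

Lever MA = effort arm / load arm = 8/2 = 4.
Wheel-and-axle MA = R/r = 12/2 = 6.
Combined ideal MA = 4 × 6 = 24.
Effort = load / MA = 360 / 24 = 15 N.

15 N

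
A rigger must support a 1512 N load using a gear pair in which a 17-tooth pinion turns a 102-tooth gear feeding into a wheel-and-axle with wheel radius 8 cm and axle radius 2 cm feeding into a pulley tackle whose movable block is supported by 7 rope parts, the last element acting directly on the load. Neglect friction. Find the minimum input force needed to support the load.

Gear pair MA = 102/17 = 6.
Wheel-and-axle MA = R/r = 8/2 = 4.
Block-and-tackle MA = number of supporting rope parts = 7.
Combined ideal MA = 6 × 4 × 7 = 168.
Effort = load / MA = 1512 / 168 = 9 N.

9 N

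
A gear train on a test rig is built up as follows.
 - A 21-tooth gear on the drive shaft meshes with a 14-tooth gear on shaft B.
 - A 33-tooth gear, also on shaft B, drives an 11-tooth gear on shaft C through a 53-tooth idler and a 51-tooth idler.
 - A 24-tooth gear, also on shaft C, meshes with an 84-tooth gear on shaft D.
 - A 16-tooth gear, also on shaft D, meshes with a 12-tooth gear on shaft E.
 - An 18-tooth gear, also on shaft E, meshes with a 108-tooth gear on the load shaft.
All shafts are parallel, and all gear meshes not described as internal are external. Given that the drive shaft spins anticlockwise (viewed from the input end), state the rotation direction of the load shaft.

clockwise

the drive shaft → shaft B: external mesh, 1 reversal → CW.
shaft B → shaft C: driver → idler → idler → driven is 3 external meshes, 3 reversals → CCW.
shaft C → shaft D: external mesh, 1 reversal → CW.
shaft D → shaft E: external mesh, 1 reversal → CCW.
shaft E → the load shaft: external mesh, 1 reversal → CW.
7 reversals in total — an odd number — so the load shaft turns opposite to the drive shaft.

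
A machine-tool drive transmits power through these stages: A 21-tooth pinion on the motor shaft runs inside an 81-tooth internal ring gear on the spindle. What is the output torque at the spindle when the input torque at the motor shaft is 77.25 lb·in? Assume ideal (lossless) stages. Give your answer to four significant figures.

internal gear 81/21 = 3.8571 → τ = 77.25·3.8571 = 297.96 lb·in

298.0 lb·in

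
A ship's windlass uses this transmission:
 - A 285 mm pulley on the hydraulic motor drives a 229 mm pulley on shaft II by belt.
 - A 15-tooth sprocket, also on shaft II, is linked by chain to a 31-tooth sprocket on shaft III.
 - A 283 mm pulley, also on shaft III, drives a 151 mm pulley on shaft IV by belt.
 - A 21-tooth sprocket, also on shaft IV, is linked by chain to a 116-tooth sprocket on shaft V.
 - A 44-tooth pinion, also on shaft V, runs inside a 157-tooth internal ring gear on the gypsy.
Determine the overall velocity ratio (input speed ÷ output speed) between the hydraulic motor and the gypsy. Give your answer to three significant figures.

17.5

Each stage contributes driven/driver: belt 229/285 = 0.80351, chain 31/15 = 2.0667, belt 151/283 = 0.53357, chain 116/21 = 5.5238, internal gear 157/44 = 3.5682.
Overall: 0.80351 × 2.0667 × 0.53357 × 5.5238 × 3.5682 = 17.464.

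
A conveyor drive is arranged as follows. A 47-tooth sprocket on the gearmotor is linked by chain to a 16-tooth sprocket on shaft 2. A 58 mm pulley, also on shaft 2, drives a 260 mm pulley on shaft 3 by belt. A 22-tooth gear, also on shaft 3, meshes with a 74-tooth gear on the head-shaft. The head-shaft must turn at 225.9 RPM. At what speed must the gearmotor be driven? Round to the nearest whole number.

Overall ratio R = 0.34043 × 4.4828 × 3.3636 = 5.1331.
Required input speed = output speed × R = 225.9 × 5.1331 = 1159.6 RPM.

1160 RPM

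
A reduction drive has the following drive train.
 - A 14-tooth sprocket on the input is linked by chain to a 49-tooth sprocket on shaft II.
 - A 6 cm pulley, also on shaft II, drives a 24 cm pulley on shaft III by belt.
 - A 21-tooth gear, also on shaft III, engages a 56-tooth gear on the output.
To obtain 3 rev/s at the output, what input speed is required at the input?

Overall ratio R = 3.5 × 4 × 2.6667 = 37.333.
Required input speed = output speed × R = 3 × 37.333 = 112 rev/s.

112 rev/s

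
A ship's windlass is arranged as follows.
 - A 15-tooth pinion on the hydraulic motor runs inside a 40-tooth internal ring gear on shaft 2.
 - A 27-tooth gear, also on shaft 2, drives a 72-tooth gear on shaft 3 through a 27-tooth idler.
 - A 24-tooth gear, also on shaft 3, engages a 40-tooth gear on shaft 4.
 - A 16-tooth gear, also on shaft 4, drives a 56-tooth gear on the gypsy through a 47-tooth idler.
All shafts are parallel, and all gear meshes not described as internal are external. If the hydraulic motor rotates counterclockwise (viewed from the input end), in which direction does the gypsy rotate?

clockwise

the hydraulic motor → shaft 2: internal mesh, same direction → CCW.
shaft 2 → shaft 3: driver → idler → driven is 2 external meshes, 2 reversals → CCW.
shaft 3 → shaft 4: external mesh, 1 reversal → CW.
shaft 4 → the gypsy: driver → idler → driven is 2 external meshes, 2 reversals → CW.
5 reversals in total — an odd number — so the gypsy turns opposite to the hydraulic motor.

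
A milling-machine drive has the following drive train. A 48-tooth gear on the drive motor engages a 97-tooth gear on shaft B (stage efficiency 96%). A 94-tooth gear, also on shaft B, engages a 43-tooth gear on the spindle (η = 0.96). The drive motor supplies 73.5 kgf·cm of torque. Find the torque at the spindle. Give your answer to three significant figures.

Gear mesh: ratio = 97/48 = 2.0208; torque at shaft B = 73.5 × 2.0208 × 0.96 = 142.59 kgf·cm.
Gear mesh: ratio = 43/94 = 0.45745; torque at the spindle = 142.59 × 0.45745 × 0.96 = 62.618 kgf·cm.

62.6 kgf·cm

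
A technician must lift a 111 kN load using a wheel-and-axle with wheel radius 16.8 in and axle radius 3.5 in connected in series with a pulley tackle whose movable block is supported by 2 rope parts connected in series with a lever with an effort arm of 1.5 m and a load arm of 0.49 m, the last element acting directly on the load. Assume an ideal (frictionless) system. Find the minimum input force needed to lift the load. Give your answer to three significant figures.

Wheel-and-axle MA = R/r = 16.8/3.5 = 4.8.
Block-and-tackle MA = number of supporting rope parts = 2.
Lever MA = effort arm / load arm = 1.5/0.49 = 3.0612.
Combined ideal MA = 4.8 × 2 × 3.0612 = 29.388.
Effort = load / MA = 111 / 29.388 = 3.7771 kN.

3.78 kN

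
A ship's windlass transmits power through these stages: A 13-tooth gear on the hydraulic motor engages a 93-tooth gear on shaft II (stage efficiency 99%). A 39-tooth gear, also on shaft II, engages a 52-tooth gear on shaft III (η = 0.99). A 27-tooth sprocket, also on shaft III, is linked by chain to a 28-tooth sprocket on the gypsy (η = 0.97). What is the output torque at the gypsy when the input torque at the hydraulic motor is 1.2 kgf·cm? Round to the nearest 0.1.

After the gear mesh (93/13): 1.2 × 7.1538 × 0.99 = 8.4988 kgf·cm
After the gear mesh (52/39): 8.4988 × 1.3333 × 0.99 = 11.218 kgf·cm
After the chain (28/27): 11.218 × 1.037 × 0.97 = 11.285 kgf·cm

11.3 kgf·cm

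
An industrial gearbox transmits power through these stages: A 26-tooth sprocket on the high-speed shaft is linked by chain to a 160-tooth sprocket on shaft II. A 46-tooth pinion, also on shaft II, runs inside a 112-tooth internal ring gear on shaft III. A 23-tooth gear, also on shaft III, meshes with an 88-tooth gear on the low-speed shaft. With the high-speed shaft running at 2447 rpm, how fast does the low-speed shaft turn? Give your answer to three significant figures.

chain 160/26 = 6.1538 → 2447/6.1538 = 397.64 rpm
internal gear 112/46 = 2.4348 → 397.64/2.4348 = 163.32 rpm
gear mesh 88/23 = 3.8261 → 163.32/3.8261 = 42.685 rpm

42.7 rpm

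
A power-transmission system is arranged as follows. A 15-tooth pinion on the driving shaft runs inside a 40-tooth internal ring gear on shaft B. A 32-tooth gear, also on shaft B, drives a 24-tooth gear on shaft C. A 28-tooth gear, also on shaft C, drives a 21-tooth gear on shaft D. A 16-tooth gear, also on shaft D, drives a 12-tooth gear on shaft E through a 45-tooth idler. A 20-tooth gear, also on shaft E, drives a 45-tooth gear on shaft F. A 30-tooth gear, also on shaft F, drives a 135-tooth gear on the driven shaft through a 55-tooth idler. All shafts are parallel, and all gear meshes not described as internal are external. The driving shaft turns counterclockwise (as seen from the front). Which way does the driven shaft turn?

clockwise

the driving shaft → shaft B: internal mesh, same direction → CCW.
shaft B → shaft C: external mesh, 1 reversal → CW.
shaft C → shaft D: external mesh, 1 reversal → CCW.
shaft D → shaft E: driver → idler → driven is 2 external meshes, 2 reversals → CCW.
shaft E → shaft F: external mesh, 1 reversal → CW.
shaft F → the driven shaft: driver → idler → driven is 2 external meshes, 2 reversals → CW.
7 reversals in total — an odd number — so the driven shaft turns opposite to the driving shaft.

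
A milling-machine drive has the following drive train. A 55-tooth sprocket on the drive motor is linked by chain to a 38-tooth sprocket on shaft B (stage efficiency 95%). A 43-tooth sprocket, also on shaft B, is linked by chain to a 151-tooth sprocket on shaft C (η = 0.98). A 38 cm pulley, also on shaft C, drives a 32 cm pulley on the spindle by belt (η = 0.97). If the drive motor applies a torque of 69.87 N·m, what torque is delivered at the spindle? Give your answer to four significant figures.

After the chain (38/55): 69.87 × 0.69091 × 0.95 = 45.86 N·m
After the chain (151/43): 45.86 × 3.5116 × 0.98 = 157.82 N·m
After the belt (32/38): 157.82 × 0.84211 × 0.97 = 128.92 N·m

128.9 N·m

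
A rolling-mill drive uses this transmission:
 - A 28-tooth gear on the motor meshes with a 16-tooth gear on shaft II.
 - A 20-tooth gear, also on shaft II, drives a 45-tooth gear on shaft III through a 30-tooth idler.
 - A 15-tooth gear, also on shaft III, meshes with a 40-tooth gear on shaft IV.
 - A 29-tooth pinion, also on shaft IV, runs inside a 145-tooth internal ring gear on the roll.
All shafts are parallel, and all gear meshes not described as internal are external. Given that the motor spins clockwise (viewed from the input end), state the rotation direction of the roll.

clockwise

the motor → shaft II: external mesh, 1 reversal → CCW.
shaft II → shaft III: driver → idler → driven is 2 external meshes, 2 reversals → CCW.
shaft III → shaft IV: external mesh, 1 reversal → CW.
shaft IV → the roll: internal mesh, same direction → CW.
4 reversals in total — an even number — so the roll turns the same way as the motor.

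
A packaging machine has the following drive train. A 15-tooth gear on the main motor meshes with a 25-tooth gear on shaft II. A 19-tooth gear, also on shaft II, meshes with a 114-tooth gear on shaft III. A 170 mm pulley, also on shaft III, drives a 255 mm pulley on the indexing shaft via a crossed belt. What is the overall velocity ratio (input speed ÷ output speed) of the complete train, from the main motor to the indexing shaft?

Each stage contributes driven/driver: gear mesh 25/15 = 1.6667, gear mesh 114/19 = 6, belt 255/170 = 1.5.
Overall: 1.6667 × 6 × 1.5 = 15.

15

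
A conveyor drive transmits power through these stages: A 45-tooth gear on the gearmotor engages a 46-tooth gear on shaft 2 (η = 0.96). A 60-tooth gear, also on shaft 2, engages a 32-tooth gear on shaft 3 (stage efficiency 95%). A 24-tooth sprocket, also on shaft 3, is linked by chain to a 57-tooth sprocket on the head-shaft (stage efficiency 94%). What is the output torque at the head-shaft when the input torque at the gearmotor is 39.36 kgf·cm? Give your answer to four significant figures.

After the gear mesh (46/45): 39.36 × 1.0222 × 0.96 = 38.625 kgf·cm
After the gear mesh (32/60): 38.625 × 0.53333 × 0.95 = 19.57 kgf·cm
After the chain (57/24): 19.57 × 2.375 × 0.94 = 43.69 kgf·cm

43.69 kgf·cm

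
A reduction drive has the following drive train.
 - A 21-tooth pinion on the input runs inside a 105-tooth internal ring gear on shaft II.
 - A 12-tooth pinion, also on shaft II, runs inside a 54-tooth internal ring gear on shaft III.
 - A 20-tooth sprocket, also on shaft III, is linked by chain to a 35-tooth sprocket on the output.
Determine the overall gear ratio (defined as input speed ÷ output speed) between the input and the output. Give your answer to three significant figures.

39.4

Each stage contributes driven/driver: internal gear 105/21 = 5, internal gear 54/12 = 4.5, chain 35/20 = 1.75.
Overall: 5 × 4.5 × 1.75 = 39.375.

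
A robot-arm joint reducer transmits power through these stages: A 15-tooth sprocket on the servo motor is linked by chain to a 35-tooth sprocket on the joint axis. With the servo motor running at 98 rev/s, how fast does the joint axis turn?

the servo motor → the joint axis (chain, 35/15): 98 ÷ 2.3333 = 42 rev/s

42 rev/s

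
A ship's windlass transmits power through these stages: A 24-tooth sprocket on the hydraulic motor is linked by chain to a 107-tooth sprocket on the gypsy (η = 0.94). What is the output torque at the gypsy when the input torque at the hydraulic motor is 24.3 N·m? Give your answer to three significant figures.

102 N·m

Chain: ratio = 107/24 = 4.4583; torque at the gypsy = 24.3 × 4.4583 × 0.94 = 101.84 N·m.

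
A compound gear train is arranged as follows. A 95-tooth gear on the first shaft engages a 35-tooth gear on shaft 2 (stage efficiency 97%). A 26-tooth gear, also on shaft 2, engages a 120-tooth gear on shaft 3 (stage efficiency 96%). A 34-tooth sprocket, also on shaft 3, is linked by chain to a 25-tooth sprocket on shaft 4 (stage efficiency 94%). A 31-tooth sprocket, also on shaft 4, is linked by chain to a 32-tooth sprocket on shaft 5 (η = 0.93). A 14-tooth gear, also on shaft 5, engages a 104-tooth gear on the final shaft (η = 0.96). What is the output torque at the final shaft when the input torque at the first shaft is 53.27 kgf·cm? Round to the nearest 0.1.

399.1 kgf·cm

After the gear mesh (35/95): 53.27 × 0.36842 × 0.97 = 19.037 kgf·cm
After the gear mesh (120/26): 19.037 × 4.6154 × 0.96 = 84.349 kgf·cm
After the chain (25/34): 84.349 × 0.73529 × 0.94 = 58.3 kgf·cm
After the chain (32/31): 58.3 × 1.0323 × 0.93 = 55.968 kgf·cm
After the gear mesh (104/14): 55.968 × 7.4286 × 0.96 = 399.13 kgf·cm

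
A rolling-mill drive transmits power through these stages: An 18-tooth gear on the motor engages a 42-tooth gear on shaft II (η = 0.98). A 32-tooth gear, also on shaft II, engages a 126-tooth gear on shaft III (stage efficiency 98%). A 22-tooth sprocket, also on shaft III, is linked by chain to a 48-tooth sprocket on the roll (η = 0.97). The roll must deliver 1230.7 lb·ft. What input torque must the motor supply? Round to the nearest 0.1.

Overall ratio R = 2.3333 × 3.9375 × 2.1818 = 20.045; overall efficiency η = 0.98 × 0.98 × 0.97 = 0.9316.
Input torque = output torque / (R × η) = 1230.7 / (20.045 × 0.9316) = 65.904 lb·ft.

65.9 lb·ft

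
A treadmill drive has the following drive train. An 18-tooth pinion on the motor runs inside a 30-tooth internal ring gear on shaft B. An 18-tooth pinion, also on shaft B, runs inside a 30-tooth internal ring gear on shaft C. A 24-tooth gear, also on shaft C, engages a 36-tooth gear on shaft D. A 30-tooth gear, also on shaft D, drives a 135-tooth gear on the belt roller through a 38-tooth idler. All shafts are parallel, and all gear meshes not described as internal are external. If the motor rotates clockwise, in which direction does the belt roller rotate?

counterclockwise

the motor → shaft B: internal mesh, same direction → CW.
shaft B → shaft C: internal mesh, same direction → CW.
shaft C → shaft D: external mesh, 1 reversal → CCW.
shaft D → the belt roller: driver → idler → driven is 2 external meshes, 2 reversals → CCW.
3 reversals in total — an odd number — so the belt roller turns opposite to the motor.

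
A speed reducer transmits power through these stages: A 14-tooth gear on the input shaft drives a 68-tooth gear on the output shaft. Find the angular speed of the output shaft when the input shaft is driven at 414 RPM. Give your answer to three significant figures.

85.2 RPM

Gear mesh: ratio = 68/14 = 4.8571, so the output shaft turns at 414 / 4.8571 = 85.235 RPM.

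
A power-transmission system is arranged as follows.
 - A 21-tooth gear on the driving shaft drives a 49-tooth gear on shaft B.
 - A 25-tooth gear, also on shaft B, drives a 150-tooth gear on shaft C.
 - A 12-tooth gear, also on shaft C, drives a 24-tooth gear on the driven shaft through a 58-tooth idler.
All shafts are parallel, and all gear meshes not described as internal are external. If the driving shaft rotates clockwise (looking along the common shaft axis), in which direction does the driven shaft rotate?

clockwise

the driving shaft → shaft B: external mesh, 1 reversal → CCW.
shaft B → shaft C: external mesh, 1 reversal → CW.
shaft C → the driven shaft: driver → idler → driven is 2 external meshes, 2 reversals → CW.
4 reversals in total — an even number — so the driven shaft turns the same way as the driving shaft.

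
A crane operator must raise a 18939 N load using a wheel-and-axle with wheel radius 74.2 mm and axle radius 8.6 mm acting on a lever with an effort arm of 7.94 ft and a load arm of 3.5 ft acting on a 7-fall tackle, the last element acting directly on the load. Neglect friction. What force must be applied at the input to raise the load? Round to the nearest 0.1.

138.2 N

Wheel-and-axle MA = R/r = 74.2/8.6 = 8.6279.
Lever MA = effort arm / load arm = 7.94/3.5 = 2.2686.
Block-and-tackle MA = number of supporting rope parts = 7.
Combined ideal MA = 8.6279 × 2.2686 × 7 = 137.01.
Effort = load / MA = 18939 / 137.01 = 138.23 N.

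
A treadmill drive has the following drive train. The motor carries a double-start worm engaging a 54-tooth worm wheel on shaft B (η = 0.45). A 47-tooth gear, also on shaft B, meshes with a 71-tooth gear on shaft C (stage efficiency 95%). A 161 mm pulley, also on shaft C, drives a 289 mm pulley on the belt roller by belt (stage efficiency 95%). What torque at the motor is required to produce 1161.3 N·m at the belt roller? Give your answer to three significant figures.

Overall ratio R = 27 × 1.5106 × 1.795 = 73.214; overall efficiency η = 0.45 × 0.95 × 0.95 = 0.4061.
Input torque = output torque / (R × η) = 1161.3 / (73.214 × 0.4061) = 39.056 N·m.

39.1 N·m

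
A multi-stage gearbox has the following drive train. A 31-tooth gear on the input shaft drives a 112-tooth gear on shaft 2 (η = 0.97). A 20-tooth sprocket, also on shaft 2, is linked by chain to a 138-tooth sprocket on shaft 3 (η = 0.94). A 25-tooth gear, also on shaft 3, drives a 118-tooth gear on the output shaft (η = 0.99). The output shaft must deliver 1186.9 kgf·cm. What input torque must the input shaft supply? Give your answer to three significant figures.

Overall ratio R = 3.6129 × 6.9 × 4.72 = 117.67; overall efficiency η = 0.97 × 0.94 × 0.99 = 0.9027.
Input torque = output torque / (R × η) = 1186.9 / (117.67 × 0.9027) = 11.175 kgf·cm.

11.2 kgf·cm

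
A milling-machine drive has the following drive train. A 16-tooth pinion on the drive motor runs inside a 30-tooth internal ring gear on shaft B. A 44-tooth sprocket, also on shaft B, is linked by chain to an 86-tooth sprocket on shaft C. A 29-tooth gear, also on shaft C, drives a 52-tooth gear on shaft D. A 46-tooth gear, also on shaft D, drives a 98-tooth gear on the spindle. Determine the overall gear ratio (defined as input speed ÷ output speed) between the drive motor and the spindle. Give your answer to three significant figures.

14.0

Each stage contributes driven/driver: internal gear 30/16 = 1.875, chain 86/44 = 1.9545, gear mesh 52/29 = 1.7931, gear mesh 98/46 = 2.1304.
Overall: 1.875 × 1.9545 × 1.7931 × 2.1304 = 14.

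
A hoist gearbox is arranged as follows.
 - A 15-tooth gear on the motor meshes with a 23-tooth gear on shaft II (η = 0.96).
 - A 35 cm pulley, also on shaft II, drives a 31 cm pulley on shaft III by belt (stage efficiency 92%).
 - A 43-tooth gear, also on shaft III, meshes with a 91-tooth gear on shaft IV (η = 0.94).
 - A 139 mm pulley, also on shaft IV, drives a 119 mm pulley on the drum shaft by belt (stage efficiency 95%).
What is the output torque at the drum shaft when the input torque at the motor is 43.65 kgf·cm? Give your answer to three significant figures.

gear mesh 23/15 = 1.5333 → τ = 43.65·1.5333·0.96 = 64.253 kgf·cm
belt 31/35 = 0.88571 → τ = 64.253·0.88571·0.92 = 52.357 kgf·cm
gear mesh 91/43 = 2.1163 → τ = 52.357·2.1163·0.94 = 104.15 kgf·cm
belt 119/139 = 0.85612 → τ = 104.15·0.85612·0.95 = 84.709 kgf·cm

84.7 kgf·cm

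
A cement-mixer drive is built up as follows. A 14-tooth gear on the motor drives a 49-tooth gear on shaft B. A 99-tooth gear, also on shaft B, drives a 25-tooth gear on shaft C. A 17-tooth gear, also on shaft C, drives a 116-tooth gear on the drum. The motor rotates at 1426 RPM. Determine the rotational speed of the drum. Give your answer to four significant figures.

236.4 RPM

the motor → shaft B (gear mesh, 49/14): 1426 ÷ 3.5 = 407.43 RPM
shaft B → shaft C (gear mesh, 25/99): 407.43 ÷ 0.25253 = 1613.4 RPM
shaft C → the drum (gear mesh, 116/17): 1613.4 ÷ 6.8235 = 236.45 RPM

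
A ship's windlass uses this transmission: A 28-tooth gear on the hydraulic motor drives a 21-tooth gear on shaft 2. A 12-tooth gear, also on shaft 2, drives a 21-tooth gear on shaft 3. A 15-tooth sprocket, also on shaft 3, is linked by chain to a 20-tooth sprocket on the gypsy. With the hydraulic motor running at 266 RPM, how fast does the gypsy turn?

gear mesh 21/28 = 0.75 → 266/0.75 = 354.67 RPM
gear mesh 21/12 = 1.75 → 354.67/1.75 = 202.67 RPM
chain 20/15 = 1.3333 → 202.67/1.3333 = 152 RPM

152 RPM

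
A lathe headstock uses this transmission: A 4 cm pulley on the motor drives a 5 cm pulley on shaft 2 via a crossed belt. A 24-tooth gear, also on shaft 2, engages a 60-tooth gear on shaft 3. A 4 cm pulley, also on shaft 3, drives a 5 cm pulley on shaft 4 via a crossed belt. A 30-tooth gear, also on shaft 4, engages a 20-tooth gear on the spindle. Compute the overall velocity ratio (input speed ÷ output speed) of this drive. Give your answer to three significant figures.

Each stage contributes driven/driver: belt 5/4 = 1.25, gear mesh 60/24 = 2.5, belt 5/4 = 1.25, gear mesh 20/30 = 0.66667.
Overall: 1.25 × 2.5 × 1.25 × 0.66667 = 2.6042.

2.60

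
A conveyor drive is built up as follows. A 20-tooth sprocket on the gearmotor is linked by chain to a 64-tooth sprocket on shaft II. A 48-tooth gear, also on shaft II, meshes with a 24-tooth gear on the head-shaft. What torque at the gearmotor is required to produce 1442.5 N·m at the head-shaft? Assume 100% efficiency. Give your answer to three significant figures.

Overall ratio R = 3.2 × 0.5 = 1.6.
Input torque = output torque / R = 1442.5 / 1.6 = 901.56 N·m.

902 N·m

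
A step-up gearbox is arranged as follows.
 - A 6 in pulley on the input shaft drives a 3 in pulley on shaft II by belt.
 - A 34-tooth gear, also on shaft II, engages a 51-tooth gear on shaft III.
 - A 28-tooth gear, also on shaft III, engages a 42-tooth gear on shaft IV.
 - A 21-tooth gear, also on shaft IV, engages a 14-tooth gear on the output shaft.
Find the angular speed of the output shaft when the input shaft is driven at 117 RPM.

Belt: ratio = 3/6 = 0.5, so shaft II turns at 117 / 0.5 = 234 RPM.
Gear mesh: ratio = 51/34 = 1.5, so shaft III turns at 234 / 1.5 = 156 RPM.
Gear mesh: ratio = 42/28 = 1.5, so shaft IV turns at 156 / 1.5 = 104 RPM.
Gear mesh: ratio = 14/21 = 0.66667, so the output shaft turns at 104 / 0.66667 = 156 RPM.

156 RPM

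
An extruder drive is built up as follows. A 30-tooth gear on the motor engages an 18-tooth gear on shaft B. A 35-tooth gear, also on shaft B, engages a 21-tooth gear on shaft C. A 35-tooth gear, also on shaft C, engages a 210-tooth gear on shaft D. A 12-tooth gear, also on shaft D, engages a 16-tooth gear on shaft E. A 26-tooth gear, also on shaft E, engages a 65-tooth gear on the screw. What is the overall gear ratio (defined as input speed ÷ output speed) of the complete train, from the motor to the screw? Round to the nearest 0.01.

Each stage contributes driven/driver: gear mesh 18/30 = 0.6, gear mesh 21/35 = 0.6, gear mesh 210/35 = 6, gear mesh 16/12 = 1.3333, gear mesh 65/26 = 2.5.
Overall: 0.6 × 0.6 × 6 × 1.3333 × 2.5 = 7.2.

7.20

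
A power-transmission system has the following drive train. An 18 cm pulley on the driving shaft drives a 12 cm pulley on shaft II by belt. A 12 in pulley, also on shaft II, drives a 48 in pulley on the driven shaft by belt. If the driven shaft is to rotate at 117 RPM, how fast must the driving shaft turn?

Overall ratio R = 0.66667 × 4 = 2.6667.
Required input speed = output speed × R = 117 × 2.6667 = 312 RPM.

312 RPM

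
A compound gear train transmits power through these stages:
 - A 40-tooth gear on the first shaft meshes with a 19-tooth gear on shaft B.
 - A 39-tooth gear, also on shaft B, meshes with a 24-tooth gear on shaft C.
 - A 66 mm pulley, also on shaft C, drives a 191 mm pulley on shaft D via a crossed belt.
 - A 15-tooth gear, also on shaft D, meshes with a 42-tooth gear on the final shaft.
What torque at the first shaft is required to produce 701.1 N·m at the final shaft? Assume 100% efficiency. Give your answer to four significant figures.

296.0 N·m

Overall ratio R = 0.475 × 0.61538 × 2.8939 × 2.8 = 2.3686.
Input torque = output torque / R = 701.1 / 2.3686 = 296 N·m.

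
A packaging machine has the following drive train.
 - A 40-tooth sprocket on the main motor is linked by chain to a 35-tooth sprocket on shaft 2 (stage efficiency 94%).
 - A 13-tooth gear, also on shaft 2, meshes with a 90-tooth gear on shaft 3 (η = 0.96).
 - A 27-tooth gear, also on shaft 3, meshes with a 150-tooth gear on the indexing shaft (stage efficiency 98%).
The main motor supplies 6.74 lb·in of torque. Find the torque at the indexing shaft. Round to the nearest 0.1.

200.6 lb·in

Chain: ratio = 35/40 = 0.875; torque at shaft 2 = 6.74 × 0.875 × 0.94 = 5.5436 lb·in.
Gear mesh: ratio = 90/13 = 6.9231; torque at shaft 3 = 5.5436 × 6.9231 × 0.96 = 36.844 lb·in.
Gear mesh: ratio = 150/27 = 5.5556; torque at the indexing shaft = 36.844 × 5.5556 × 0.98 = 200.59 lb·in.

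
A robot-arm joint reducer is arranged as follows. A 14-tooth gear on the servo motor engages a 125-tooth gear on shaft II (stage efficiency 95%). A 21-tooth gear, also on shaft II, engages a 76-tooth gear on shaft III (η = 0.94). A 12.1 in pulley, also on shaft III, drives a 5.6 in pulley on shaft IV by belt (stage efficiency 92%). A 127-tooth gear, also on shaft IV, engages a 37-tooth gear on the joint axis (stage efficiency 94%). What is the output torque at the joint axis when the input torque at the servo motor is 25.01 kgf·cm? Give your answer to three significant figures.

84.2 kgf·cm

After the gear mesh (125/14): 25.01 × 8.9286 × 0.95 = 212.14 kgf·cm
After the gear mesh (76/21): 212.14 × 3.619 × 0.94 = 721.67 kgf·cm
After the belt (5.6/12.1): 721.67 × 0.46281 × 0.92 = 307.28 kgf·cm
After the gear mesh (37/127): 307.28 × 0.29134 × 0.94 = 84.151 kgf·cm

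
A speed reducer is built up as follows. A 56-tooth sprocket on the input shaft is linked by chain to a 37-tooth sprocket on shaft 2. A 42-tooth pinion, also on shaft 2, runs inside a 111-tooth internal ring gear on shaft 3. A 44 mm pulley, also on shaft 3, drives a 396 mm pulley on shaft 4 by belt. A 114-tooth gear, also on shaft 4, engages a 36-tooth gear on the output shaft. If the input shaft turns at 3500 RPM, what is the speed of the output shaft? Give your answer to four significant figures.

chain 37/56 = 0.66071 → 3500/0.66071 = 5297.3 RPM
internal gear 111/42 = 2.6429 → 5297.3/2.6429 = 2004.4 RPM
belt 396/44 = 9 → 2004.4/9 = 222.71 RPM
gear mesh 36/114 = 0.31579 → 222.71/0.31579 = 705.25 RPM

705.2 RPM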